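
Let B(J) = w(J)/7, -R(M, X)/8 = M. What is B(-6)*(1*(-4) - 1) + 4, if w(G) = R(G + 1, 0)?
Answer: -172/7 ≈ -24.571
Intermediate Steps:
R(M, X) = -8*M
w(G) = -8 - 8*G (w(G) = -8*(G + 1) = -8*(1 + G) = -8 - 8*G)
B(J) = -8/7 - 8*J/7 (B(J) = (-8 - 8*J)/7 = (-8 - 8*J)*(⅐) = -8/7 - 8*J/7)
B(-6)*(1*(-4) - 1) + 4 = (-8/7 - 8/7*(-6))*(1*(-4) - 1) + 4 = (-8/7 + 48/7)*(-4 - 1) + 4 = (40/7)*(-5) + 4 = -200/7 + 4 = -172/7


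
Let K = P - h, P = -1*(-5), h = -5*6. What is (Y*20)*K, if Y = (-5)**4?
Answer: 437500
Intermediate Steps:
h = -30
P = 5
Y = 625
K = 35 (K = 5 - 1*(-30) = 5 + 30 = 35)
(Y*20)*K = (625*20)*35 = 12500*35 = 437500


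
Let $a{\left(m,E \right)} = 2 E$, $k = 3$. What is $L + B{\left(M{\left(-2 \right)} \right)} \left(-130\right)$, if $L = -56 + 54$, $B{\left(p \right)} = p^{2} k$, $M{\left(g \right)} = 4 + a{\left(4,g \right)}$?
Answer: $-2$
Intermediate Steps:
$M{\left(g \right)} = 4 + 2 g$
$B{\left(p \right)} = 3 p^{2}$ ($B{\left(p \right)} = p^{2} \cdot 3 = 3 p^{2}$)
$L = -2$
$L + B{\left(M{\left(-2 \right)} \right)} \left(-130\right) = -2 + 3 \left(4 + 2 \left(-2\right)\right)^{2} \left(-130\right) = -2 + 3 \left(4 - 4\right)^{2} \left(-130\right) = -2 + 3 \cdot 0^{2} \left(-130\right) = -2 + 3 \cdot 0 \left(-130\right) = -2 + 0 \left(-130\right) = -2 + 0 = -2$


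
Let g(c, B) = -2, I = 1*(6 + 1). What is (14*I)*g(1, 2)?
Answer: -196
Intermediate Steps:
I = 7 (I = 1*7 = 7)
(14*I)*g(1, 2) = (14*7)*(-2) = 98*(-2) = -196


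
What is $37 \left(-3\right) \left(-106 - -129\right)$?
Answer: $-2553$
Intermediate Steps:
$37 \left(-3\right) \left(-106 - -129\right) = - 111 \left(-106 + 129\right) = \left(-111\right) 23 = -2553$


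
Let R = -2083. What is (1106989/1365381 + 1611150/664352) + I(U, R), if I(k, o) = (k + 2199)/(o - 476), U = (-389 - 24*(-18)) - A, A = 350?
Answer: 965853228561583/386875419594768 ≈ 2.4965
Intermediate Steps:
U = -307 (U = (-389 - 24*(-18)) - 1*350 = (-389 - 1*(-432)) - 350 = (-389 + 432) - 350 = 43 - 350 = -307)
I(k, o) = (2199 + k)/(-476 + o)
(1106989/1365381 + 1611150/664352) + I(U, R) = (1106989/1365381 + 1611150/664352) + (2199 - 307)/(-476 - 2083) = (1106989*(1/1365381) + 1611150*(1/664352)) + 1892/(-2559) = (1106989/1365381 + 805575/332176) - 1/2559*1892 = 1467631977139/453546799056 - 1892/2559 = 965853228561583/386875419594768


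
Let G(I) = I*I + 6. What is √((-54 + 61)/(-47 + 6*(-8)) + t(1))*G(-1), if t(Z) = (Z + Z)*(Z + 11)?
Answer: 7*√215935/95 ≈ 34.240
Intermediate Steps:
t(Z) = 2*Z*(11 + Z) (t(Z) = (2*Z)*(11 + Z) = 2*Z*(11 + Z))
G(I) = 6 + I² (G(I) = I² + 6 = 6 + I²)
√((-54 + 61)/(-47 + 6*(-8)) + t(1))*G(-1) = √((-54 + 61)/(-47 + 6*(-8)) + 2*1*(11 + 1))*(6 + (-1)²) = √(7/(-47 - 48) + 2*1*12)*(6 + 1) = √(7/(-95) + 24)*7 = √(7*(-1/95) + 24)*7 = √(-7/95 + 24)*7 = √(2273/95)*7 = (√215935/95)*7 = 7*√215935/95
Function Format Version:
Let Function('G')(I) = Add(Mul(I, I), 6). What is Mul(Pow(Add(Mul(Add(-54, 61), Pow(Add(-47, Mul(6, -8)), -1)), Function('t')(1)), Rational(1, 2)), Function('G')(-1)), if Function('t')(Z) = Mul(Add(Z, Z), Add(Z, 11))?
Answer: Mul(Rational(7, 95), Pow(215935, Rational(1, 2))) ≈ 34.240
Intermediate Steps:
Function('t')(Z) = Mul(2, Z, Add(11, Z)) (Function('t')(Z) = Mul(Mul(2, Z), Add(11, Z)) = Mul(2, Z, Add(11, Z)))
Function('G')(I) = Add(6, Pow(I, 2)) (Function('G')(I) = Add(Pow(I, 2), 6) = Add(6, Pow(I, 2)))
Mul(Pow(Add(Mul(Add(-54, 61), Pow(Add(-47, Mul(6, -8)), -1)), Function('t')(1)), Rational(1, 2)), Function('G')(-1)) = Mul(Pow(Add(Mul(Add(-54, 61), Pow(Add(-47, Mul(6, -8)), -1)), Mul(2, 1, Add(11, 1))), Rational(1, 2)), Add(6, Pow(-1, 2))) = Mul(Pow(Add(Mul(7, Pow(Add(-47, -48), -1)), Mul(2, 1, 12)), Rational(1, 2)), Add(6, 1)) = Mul(Pow(Add(Mul(7, Pow(-95, -1)), 24), Rational(1, 2)), 7) = Mul(Pow(Add(Mul(7, Rational(-1, 95)), 24), Rational(1, 2)), 7) = Mul(Pow(Add(Rational(-7, 95), 24), Rational(1, 2)), 7) = Mul(Pow(Rational(2273, 95), Rational(1, 2)), 7) = Mul(Mul(Rational(1, 95), Pow(215935, Rational(1, 2))), 7) = Mul(Rational(7, 95), Pow(215935, Rational(1, 2)))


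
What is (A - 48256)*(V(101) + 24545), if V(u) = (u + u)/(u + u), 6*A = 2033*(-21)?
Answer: -1359148839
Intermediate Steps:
A = -14231/2 (A = (2033*(-21))/6 = (1/6)*(-42693) = -14231/2 ≈ -7115.5)
V(u) = 1 (V(u) = (2*u)/((2*u)) = (2*u)*(1/(2*u)) = 1)
(A - 48256)*(V(101) + 24545) = (-14231/2 - 48256)*(1 + 24545) = -110743/2*24546 = -1359148839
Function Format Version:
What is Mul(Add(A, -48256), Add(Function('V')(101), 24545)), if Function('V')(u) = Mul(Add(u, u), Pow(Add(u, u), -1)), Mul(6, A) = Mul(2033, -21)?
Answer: -1359148839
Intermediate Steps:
A = Rational(-14231, 2) (A = Mul(Rational(1, 6), Mul(2033, -21)) = Mul(Rational(1, 6), -42693) = Rational(-14231, 2) ≈ -7115.5)
Function('V')(u) = 1 (Function('V')(u) = Mul(Mul(2, u), Pow(Mul(2, u), -1)) = Mul(Mul(2, u), Mul(Rational(1, 2), Pow(u, -1))) = 1)
Mul(Add(A, -48256), Add(Function('V')(101), 24545)) = Mul(Add(Rational(-14231, 2), -48256), Add(1, 24545)) = Mul(Rational(-110743, 2), 24546) = -1359148839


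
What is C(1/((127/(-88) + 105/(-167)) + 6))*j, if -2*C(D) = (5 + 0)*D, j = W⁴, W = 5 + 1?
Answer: -47615040/57727 ≈ -824.83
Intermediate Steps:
W = 6
j = 1296 (j = 6⁴ = 1296)
C(D) = -5*D/2 (C(D) = -(5 + 0)*D/2 = -5*D/2)
C(1/((127/(-88) + 105/(-167)) + 6))*j = -5/(2*((127/(-88) + 105/(-167)) + 6))*1296 = -5/(2*((127*(-1/88) + 105*(-1/167)) + 6))*1296 = -5/(2*((-127/88 - 105/167) + 6))*1296 = -5/(2*(-30449/14696 + 6))*1296 = -5/(2*57727/14696)*1296 = -5/2*14696/57727*1296 = -36740/57727*1296 = -47615040/57727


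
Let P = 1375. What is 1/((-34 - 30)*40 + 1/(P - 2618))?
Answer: -1243/3182081 ≈ -0.00039062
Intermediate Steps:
1/((-34 - 30)*40 + 1/(P - 2618)) = 1/((-34 - 30)*40 + 1/(1375 - 2618)) = 1/(-64*40 + 1/(-1243)) = 1/(-2560 - 1/1243) = 1/(-3182081/1243) = -1243/3182081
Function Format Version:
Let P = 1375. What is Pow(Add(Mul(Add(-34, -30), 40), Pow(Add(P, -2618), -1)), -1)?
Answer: Rational(-1243, 3182081) ≈ -0.00039062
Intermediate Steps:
Pow(Add(Mul(Add(-34, -30), 40), Pow(Add(P, -2618), -1)), -1) = Pow(Add(Mul(Add(-34, -30), 40), Pow(Add(1375, -2618), -1)), -1) = Pow(Add(Mul(-64, 40), Pow(-1243, -1)), -1) = Pow(Add(-2560, Rational(-1, 1243)), -1) = Pow(Rational(-3182081, 1243), -1) = Rational(-1243, 3182081)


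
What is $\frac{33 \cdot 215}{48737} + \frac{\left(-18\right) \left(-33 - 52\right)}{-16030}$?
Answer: $\frac{3916524}{78125411} \approx 0.050131$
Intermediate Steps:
$\frac{33 \cdot 215}{48737} + \frac{\left(-18\right) \left(-33 - 52\right)}{-16030} = 7095 \cdot \frac{1}{48737} + \left(-18\right) \left(-85\right) \left(- \frac{1}{16030}\right) = \frac{7095}{48737} + 1530 \left(- \frac{1}{16030}\right) = \frac{7095}{48737} - \frac{153}{1603} = \frac{3916524}{78125411}$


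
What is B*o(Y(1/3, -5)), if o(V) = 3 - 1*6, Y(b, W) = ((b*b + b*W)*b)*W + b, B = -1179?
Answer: 3537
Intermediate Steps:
Y(b, W) = b + W*b*(b² + W*b) (Y(b, W) = ((b² + W*b)*b)*W + b = (b*(b² + W*b))*W + b = W*b*(b² + W*b) + b = b + W*b*(b² + W*b))
o(V) = -3 (o(V) = 3 - 6 = -3)
B*o(Y(1/3, -5)) = -1179*(-3) = 3537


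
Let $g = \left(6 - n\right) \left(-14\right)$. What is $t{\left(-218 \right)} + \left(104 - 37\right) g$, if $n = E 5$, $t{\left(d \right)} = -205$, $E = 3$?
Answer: $8237$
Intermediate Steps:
$n = 15$ ($n = 3 \cdot 5 = 15$)
$g = 126$ ($g = \left(6 - 15\right) \left(-14\right) = \left(-9\right) \left(-14\right) = 126$)
$t{\left(-218 \right)} + \left(104 - 37\right) g = -205 + \left(104 - 37\right) 126 = -205 + 67 \cdot 126 = -205 + 8442 = 8237$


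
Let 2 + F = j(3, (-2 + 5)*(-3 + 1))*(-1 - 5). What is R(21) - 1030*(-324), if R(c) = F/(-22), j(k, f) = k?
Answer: 3670930/11 ≈ 3.3372e+5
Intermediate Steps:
F = -20 (F = -2 + 3*(-1 - 5) = -2 + 3*(-6) = -2 - 18 = -20)
R(c) = 10/11 (R(c) = -20/(-22) = -20*(-1/22) = 10/11)
R(21) - 1030*(-324) = 10/11 - 1030*(-324) = 10/11 + 333720 = 3670930/11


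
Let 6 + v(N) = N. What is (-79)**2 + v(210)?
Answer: 6445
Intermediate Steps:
v(N) = -6 + N
(-79)**2 + v(210) = (-79)**2 + (-6 + 210) = 6241 + 204 = 6445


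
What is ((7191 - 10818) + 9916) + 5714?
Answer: 12003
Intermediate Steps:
((7191 - 10818) + 9916) + 5714 = (-3627 + 9916) + 5714 = 6289 + 5714 = 12003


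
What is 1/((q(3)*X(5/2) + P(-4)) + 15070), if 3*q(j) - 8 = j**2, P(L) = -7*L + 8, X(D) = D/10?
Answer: 12/181289 ≈ 6.6193e-5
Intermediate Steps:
X(D) = D/10 (X(D) = D*(1/10) = D/10)
P(L) = 8 - 7*L
q(j) = 8/3 + j**2/3
1/((q(3)*X(5/2) + P(-4)) + 15070) = 1/(((8/3 + (1/3)*3**2)*((5/2)/10) + (8 - 7*(-4))) + 15070) = 1/(((8/3 + (1/3)*9)*((5*(1/2))/10) + (8 + 28)) + 15070) = 1/(((8/3 + 3)*((1/10)*(5/2)) + 36) + 15070) = 1/(((17/3)*(1/4) + 36) + 15070) = 1/((17/12 + 36) + 15070) = 1/(449/12 + 15070) = 1/(181289/12) = 12/181289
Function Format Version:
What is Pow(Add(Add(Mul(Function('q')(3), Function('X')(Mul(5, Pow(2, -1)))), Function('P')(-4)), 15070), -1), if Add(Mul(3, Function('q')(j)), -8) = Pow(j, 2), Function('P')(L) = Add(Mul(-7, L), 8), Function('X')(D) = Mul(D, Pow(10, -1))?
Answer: Rational(12, 181289) ≈ 6.6193e-5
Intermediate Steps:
Function('X')(D) = Mul(Rational(1, 10), D) (Function('X')(D) = Mul(D, Rational(1, 10)) = Mul(Rational(1, 10), D))
Function('P')(L) = Add(8, Mul(-7, L))
Function('q')(j) = Add(Rational(8, 3), Mul(Rational(1, 3), Pow(j, 2)))
Pow(Add(Add(Mul(Function('q')(3), Function('X')(Mul(5, Pow(2, -1)))), Function('P')(-4)), 15070), -1) = Pow(Add(Add(Mul(Add(Rational(8, 3), Mul(Rational(1, 3), Pow(3, 2))), Mul(Rational(1, 10), Mul(5, Pow(2, -1)))), Add(8, Mul(-7, -4))), 15070), -1) = Pow(Add(Add(Mul(Add(Rational(8, 3), Mul(Rational(1, 3), 9)), Mul(Rational(1, 10), Mul(5, Rational(1, 2)))), Add(8, 28)), 15070), -1) = Pow(Add(Add(Mul(Add(Rational(8, 3), 3), Mul(Rational(1, 10), Rational(5, 2))), 36), 15070), -1) = Pow(Add(Add(Mul(Rational(17, 3), Rational(1, 4)), 36), 15070), -1) = Pow(Add(Add(Rational(17, 12), 36), 15070), -1) = Pow(Add(Rational(449, 12), 15070), -1) = Pow(Rational(181289, 12), -1) = Rational(12, 181289)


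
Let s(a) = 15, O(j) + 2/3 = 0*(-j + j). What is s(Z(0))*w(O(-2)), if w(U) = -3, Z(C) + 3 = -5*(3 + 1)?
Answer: -45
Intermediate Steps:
O(j) = -2/3 (O(j) = -2/3 + 0*(-j + j) = -2/3 + 0*0 = -2/3 + 0 = -2/3)
Z(C) = -23 (Z(C) = -3 - 5*(3 + 1) = -3 - 5*4 = -3 - 20 = -23)
s(Z(0))*w(O(-2)) = 15*(-3) = -45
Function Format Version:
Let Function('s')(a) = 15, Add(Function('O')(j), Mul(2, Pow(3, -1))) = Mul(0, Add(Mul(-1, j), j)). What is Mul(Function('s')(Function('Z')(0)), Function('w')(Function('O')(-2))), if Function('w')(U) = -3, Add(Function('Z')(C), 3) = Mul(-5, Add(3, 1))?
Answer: -45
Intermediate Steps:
Function('O')(j) = Rational(-2, 3) (Function('O')(j) = Add(Rational(-2, 3), Mul(0, Add(Mul(-1, j), j))) = Add(Rational(-2, 3), Mul(0, 0)) = Add(Rational(-2, 3), 0) = Rational(-2, 3))
Function('Z')(C) = -23 (Function('Z')(C) = Add(-3, Mul(-5, Add(3, 1))) = Add(-3, Mul(-5, 4)) = Add(-3, -20) = -23)
Mul(Function('s')(Function('Z')(0)), Function('w')(Function('O')(-2))) = Mul(15, -3) = -45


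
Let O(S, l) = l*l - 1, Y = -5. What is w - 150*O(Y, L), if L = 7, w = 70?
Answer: -7130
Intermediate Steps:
O(S, l) = -1 + l**2 (O(S, l) = l**2 - 1 = -1 + l**2)
w - 150*O(Y, L) = 70 - 150*(-1 + 7**2) = 70 - 150*(-1 + 49) = 70 - 150*48 = 70 - 7200 = -7130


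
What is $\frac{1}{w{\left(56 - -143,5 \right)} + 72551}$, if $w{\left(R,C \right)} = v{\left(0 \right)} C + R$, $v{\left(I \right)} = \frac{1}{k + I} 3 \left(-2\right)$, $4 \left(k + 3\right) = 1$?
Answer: $\frac{11}{800370} \approx 1.3744 \cdot 10^{-5}$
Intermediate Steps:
$k = - \frac{11}{4}$ ($k = -3 + \frac{1}{4} \cdot 1 = -3 + \frac{1}{4} = - \frac{11}{4} \approx -2.75$)
$v{\left(I \right)} = - \frac{6}{- \frac{11}{4} + I}$ ($v{\left(I \right)} = \frac{1}{- \frac{11}{4} + I} 3 \left(-2\right) = \frac{3}{- \frac{11}{4} + I} \left(-2\right) = - \frac{6}{- \frac{11}{4} + I}$)
$w{\left(R,C \right)} = R + \frac{24 C}{11}$ ($w{\left(R,C \right)} = - \frac{24}{-11 + 4 \cdot 0} C + R = - \frac{24}{-11 + 0} C + R = - \frac{24}{-11} C + R = \left(-24\right) \left(- \frac{1}{11}\right) C + R = \frac{24 C}{11} + R = R + \frac{24 C}{11}$)
$\frac{1}{w{\left(56 - -143,5 \right)} + 72551} = \frac{1}{\left(\left(56 - -143\right) + \frac{24}{11} \cdot 5\right) + 72551} = \frac{1}{\left(\left(56 + 143\right) + \frac{120}{11}\right) + 72551} = \frac{1}{\left(199 + \frac{120}{11}\right) + 72551} = \frac{1}{\frac{2309}{11} + 72551} = \frac{1}{\frac{800370}{11}} = \frac{11}{800370}$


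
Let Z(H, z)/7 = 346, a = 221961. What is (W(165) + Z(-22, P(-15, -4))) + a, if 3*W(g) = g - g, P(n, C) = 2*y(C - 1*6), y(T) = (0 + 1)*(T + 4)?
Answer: 224383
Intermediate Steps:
y(T) = 4 + T (y(T) = 1*(4 + T) = 4 + T)
P(n, C) = -4 + 2*C (P(n, C) = 2*(4 + (C - 1*6)) = 2*(4 + (C - 6)) = 2*(4 + (-6 + C)) = 2*(-2 + C) = -4 + 2*C)
Z(H, z) = 2422 (Z(H, z) = 7*346 = 2422)
W(g) = 0 (W(g) = (g - g)/3 = (1/3)*0 = 0)
(W(165) + Z(-22, P(-15, -4))) + a = (0 + 2422) + 221961 = 2422 + 221961 = 224383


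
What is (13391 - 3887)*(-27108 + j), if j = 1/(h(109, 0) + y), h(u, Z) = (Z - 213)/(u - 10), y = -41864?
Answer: -355943351779488/1381583 ≈ -2.5763e+8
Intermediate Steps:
h(u, Z) = (-213 + Z)/(-10 + u)
j = -33/1381583 (j = 1/((-213 + 0)/(-10 + 109) - 41864) = 1/(-213/99 - 41864) = 1/((1/99)*(-213) - 41864) = 1/(-71/33 - 41864) = 1/(-1381583/33) = -33/1381583 ≈ -2.3886e-5)
(13391 - 3887)*(-27108 + j) = (13391 - 3887)*(-27108 - 33/1381583) = 9504*(-37451951997/1381583) = -355943351779488/1381583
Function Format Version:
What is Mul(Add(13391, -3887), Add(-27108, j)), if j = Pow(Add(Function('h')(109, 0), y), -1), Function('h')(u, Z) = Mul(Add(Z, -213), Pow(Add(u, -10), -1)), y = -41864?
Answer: Rational(-355943351779488, 1381583) ≈ -2.5763e+8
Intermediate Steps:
Function('h')(u, Z) = Mul(Pow(Add(-10, u), -1), Add(-213, Z)) (Function('h')(u, Z) = Mul(Add(-213, Z), Pow(Add(-10, u), -1)) = Mul(Pow(Add(-10, u), -1), Add(-213, Z)))
j = Rational(-33, 1381583) (j = Pow(Add(Mul(Pow(Add(-10, 109), -1), Add(-213, 0)), -41864), -1) = Pow(Add(Mul(Pow(99, -1), -213), -41864), -1) = Pow(Add(Mul(Rational(1, 99), -213), -41864), -1) = Pow(Add(Rational(-71, 33), -41864), -1) = Pow(Rational(-1381583, 33), -1) = Rational(-33, 1381583) ≈ -2.3886e-5)
Mul(Add(13391, -3887), Add(-27108, j)) = Mul(Add(13391, -3887), Add(-27108, Rational(-33, 1381583))) = Mul(9504, Rational(-37451951997, 1381583)) = Rational(-355943351779488, 1381583)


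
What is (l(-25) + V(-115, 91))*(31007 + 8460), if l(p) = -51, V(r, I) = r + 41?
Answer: -4933375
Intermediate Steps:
V(r, I) = 41 + r
(l(-25) + V(-115, 91))*(31007 + 8460) = (-51 + (41 - 115))*(31007 + 8460) = (-51 - 74)*39467 = -125*39467 = -4933375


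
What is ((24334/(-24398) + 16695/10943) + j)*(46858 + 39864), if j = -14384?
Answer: -166515106757685008/133493657 ≈ -1.2474e+9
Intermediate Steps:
((24334/(-24398) + 16695/10943) + j)*(46858 + 39864) = ((24334/(-24398) + 16695/10943) - 14384)*(46858 + 39864) = ((24334*(-1/24398) + 16695*(1/10943)) - 14384)*86722 = ((-12167/12199 + 16695/10943) - 14384)*86722 = (70518824/133493657 - 14384)*86722 = -1920102243464/133493657*86722 = -166515106757685008/133493657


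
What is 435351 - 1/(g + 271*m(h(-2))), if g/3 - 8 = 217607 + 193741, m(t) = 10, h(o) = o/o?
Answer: 538432539077/1236778 ≈ 4.3535e+5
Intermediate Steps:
h(o) = 1
g = 1234068 (g = 24 + 3*(217607 + 193741) = 24 + 3*411348 = 24 + 1234044 = 1234068)
435351 - 1/(g + 271*m(h(-2))) = 435351 - 1/(1234068 + 271*10) = 435351 - 1/(1234068 + 2710) = 435351 - 1/1236778 = 538432539077/1236778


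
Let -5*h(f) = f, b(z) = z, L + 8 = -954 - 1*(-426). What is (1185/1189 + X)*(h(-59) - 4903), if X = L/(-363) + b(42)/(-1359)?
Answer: -1297571309736/108621095 ≈ -11946.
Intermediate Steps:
L = -536 (L = -8 + (-954 - 1*(-426)) = -8 + (-954 + 426) = -8 - 528 = -536)
X = 26414/18271 (X = -536/(-363) + 42/(-1359) = -536*(-1/363) + 42*(-1/1359) = 536/363 - 14/453 = 26414/18271 ≈ 1.4457)
h(f) = -f/5
(1185/1189 + X)*(h(-59) - 4903) = (1185/1189 + 26414/18271)*(-⅕*(-59) - 4903) = (1185*(1/1189) + 26414/18271)*(59/5 - 4903) = (1185/1189 + 26414/18271)*(-24456/5) = (53057381/21724219)*(-24456/5) = -1297571309736/108621095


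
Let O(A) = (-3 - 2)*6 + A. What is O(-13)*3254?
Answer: -139922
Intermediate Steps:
O(A) = -30 + A (O(A) = -5*6 + A = -30 + A)
O(-13)*3254 = (-30 - 13)*3254 = -43*3254 = -139922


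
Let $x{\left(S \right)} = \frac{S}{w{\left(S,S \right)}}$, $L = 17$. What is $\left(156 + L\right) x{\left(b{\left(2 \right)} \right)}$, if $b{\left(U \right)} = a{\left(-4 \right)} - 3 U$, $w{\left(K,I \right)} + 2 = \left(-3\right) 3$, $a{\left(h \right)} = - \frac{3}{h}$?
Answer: $\frac{3633}{44} \approx 82.568$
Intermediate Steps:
$w{\left(K,I \right)} = -11$ ($w{\left(K,I \right)} = -2 - 9 = -11$)
$b{\left(U \right)} = \frac{3}{4} - 3 U$ ($b{\left(U \right)} = - \frac{3}{-4} - 3 U = \left(-3\right) \left(- \frac{1}{4}\right) - 3 U = \frac{3}{4} - 3 U$)
$x{\left(S \right)} = - \frac{S}{11}$ ($x{\left(S \right)} = \frac{S}{-11} = S \left(- \frac{1}{11}\right) = - \frac{S}{11}$)
$\left(156 + L\right) x{\left(b{\left(2 \right)} \right)} = \left(156 + 17\right) \left(- \frac{\frac{3}{4} - 6}{11}\right) = 173 \left(- \frac{\frac{3}{4} - 6}{11}\right) = 173 \left(\left(- \frac{1}{11}\right) \left(- \frac{21}{4}\right)\right) = 173 \cdot \frac{21}{44} = \frac{3633}{44}$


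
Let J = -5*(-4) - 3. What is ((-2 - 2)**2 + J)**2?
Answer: 1089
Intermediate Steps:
J = 17 (J = 20 - 3 = 17)
((-2 - 2)**2 + J)**2 = ((-2 - 2)**2 + 17)**2 = ((-4)**2 + 17)**2 = (16 + 17)**2 = 33**2 = 1089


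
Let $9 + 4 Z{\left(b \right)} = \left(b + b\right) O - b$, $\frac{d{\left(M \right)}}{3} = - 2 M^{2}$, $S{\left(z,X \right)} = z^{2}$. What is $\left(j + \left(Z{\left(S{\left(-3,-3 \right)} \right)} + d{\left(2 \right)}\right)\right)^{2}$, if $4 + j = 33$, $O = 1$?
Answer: $25$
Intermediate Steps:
$j = 29$ ($j = -4 + 33 = 29$)
$d{\left(M \right)} = - 6 M^{2}$ ($d{\left(M \right)} = 3 \left(- 2 M^{2}\right) = - 6 M^{2}$)
$Z{\left(b \right)} = - \frac{9}{4} + \frac{b}{4}$ ($Z{\left(b \right)} = - \frac{9}{4} + \frac{\left(b + b\right) 1 - b}{4} = - \frac{9}{4} + \frac{2 b 1 - b}{4} = - \frac{9}{4} + \frac{2 b - b}{4} = - \frac{9}{4} + \frac{b}{4}$)
$\left(j + \left(Z{\left(S{\left(-3,-3 \right)} \right)} + d{\left(2 \right)}\right)\right)^{2} = \left(29 - \left(\frac{9}{4} + 24 - \frac{9}{4}\right)\right)^{2} = \left(29 + \left(\left(- \frac{9}{4} + \frac{1}{4} \cdot 9\right) - 24\right)\right)^{2} = \left(29 + \left(\left(- \frac{9}{4} + \frac{9}{4}\right) - 24\right)\right)^{2} = \left(29 + \left(0 - 24\right)\right)^{2} = \left(29 - 24\right)^{2} = 5^{2} = 25$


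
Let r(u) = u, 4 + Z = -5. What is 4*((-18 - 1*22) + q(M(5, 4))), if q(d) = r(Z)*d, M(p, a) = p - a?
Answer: -196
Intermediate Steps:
Z = -9 (Z = -4 - 5 = -9)
q(d) = -9*d
4*((-18 - 1*22) + q(M(5, 4))) = 4*((-18 - 1*22) - 9*(5 - 1*4)) = 4*((-18 - 22) - 9*(5 - 4)) = 4*(-40 - 9*1) = 4*(-40 - 9) = 4*(-49) = -196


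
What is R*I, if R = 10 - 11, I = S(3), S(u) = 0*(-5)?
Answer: 0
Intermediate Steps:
S(u) = 0
I = 0
R = -1
R*I = -1*0 = 0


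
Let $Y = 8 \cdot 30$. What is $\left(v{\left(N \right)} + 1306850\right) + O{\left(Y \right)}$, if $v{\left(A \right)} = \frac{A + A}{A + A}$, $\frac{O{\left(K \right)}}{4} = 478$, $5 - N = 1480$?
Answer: $1308763$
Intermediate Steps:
$N = -1475$ ($N = 5 - 1480 = -1475$)
$Y = 240$
$O{\left(K \right)} = 1912$ ($O{\left(K \right)} = 4 \cdot 478 = 1912$)
$v{\left(A \right)} = 1$ ($v{\left(A \right)} = \frac{2 A}{2 A} = 2 A \frac{1}{2 A} = 1$)
$\left(v{\left(N \right)} + 1306850\right) + O{\left(Y \right)} = \left(1 + 1306850\right) + 1912 = 1306851 + 1912 = 1308763$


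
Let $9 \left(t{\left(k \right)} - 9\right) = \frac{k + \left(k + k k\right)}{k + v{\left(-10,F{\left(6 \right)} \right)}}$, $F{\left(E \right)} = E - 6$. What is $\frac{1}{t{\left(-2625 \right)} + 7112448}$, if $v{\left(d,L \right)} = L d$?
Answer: $\frac{9}{64009490} \approx 1.406 \cdot 10^{-7}$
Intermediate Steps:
$F{\left(E \right)} = -6 + E$ ($F{\left(E \right)} = E - 6 = -6 + E$)
$t{\left(k \right)} = 9 + \frac{k^{2} + 2 k}{9 k}$ ($t{\left(k \right)} = 9 + \frac{\left(k + \left(k + k k\right)\right) \frac{1}{k + \left(-6 + 6\right) \left(-10\right)}}{9} = 9 + \frac{\left(k + \left(k + k^{2}\right)\right) \frac{1}{k + 0 \left(-10\right)}}{9} = 9 + \frac{\left(k^{2} + 2 k\right) \frac{1}{k + 0}}{9} = 9 + \frac{\left(k^{2} + 2 k\right) \frac{1}{k}}{9} = 9 + \frac{\frac{1}{k} \left(k^{2} + 2 k\right)}{9} = 9 + \frac{k^{2} + 2 k}{9 k}$)
$\frac{1}{t{\left(-2625 \right)} + 7112448} = \frac{1}{\left(\frac{83}{9} + \frac{1}{9} \left(-2625\right)\right) + 7112448} = \frac{1}{\left(\frac{83}{9} - \frac{875}{3}\right) + 7112448} = \frac{1}{- \frac{2542}{9} + 7112448} = \frac{1}{\frac{64009490}{9}} = \frac{9}{64009490}$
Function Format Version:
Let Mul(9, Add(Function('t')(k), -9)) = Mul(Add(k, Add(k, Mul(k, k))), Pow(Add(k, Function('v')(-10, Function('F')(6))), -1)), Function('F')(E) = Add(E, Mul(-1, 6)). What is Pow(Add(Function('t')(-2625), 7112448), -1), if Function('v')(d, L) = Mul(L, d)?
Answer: Rational(9, 64009490) ≈ 1.4060e-7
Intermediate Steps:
Function('F')(E) = Add(-6, E) (Function('F')(E) = Add(E, -6) = Add(-6, E))
Function('t')(k) = Add(9, Mul(Rational(1, 9), Pow(k, -1), Add(Pow(k, 2), Mul(2, k)))) (Function('t')(k) = Add(9, Mul(Rational(1, 9), Mul(Add(k, Add(k, Mul(k, k))), Pow(Add(k, Mul(Add(-6, 6), -10)), -1)))) = Add(9, Mul(Rational(1, 9), Mul(Add(k, Add(k, Pow(k, 2))), Pow(Add(k, Mul(0, -10)), -1)))) = Add(9, Mul(Rational(1, 9), Mul(Add(Pow(k, 2), Mul(2, k)), Pow(Add(k, 0), -1)))) = Add(9, Mul(Rational(1, 9), Mul(Add(Pow(k, 2), Mul(2, k)), Pow(k, -1)))) = Add(9, Mul(Rational(1, 9), Mul(Pow(k, -1), Add(Pow(k, 2), Mul(2, k))))) = Add(9, Mul(Rational(1, 9), Pow(k, -1), Add(Pow(k, 2), Mul(2, k)))))
Pow(Add(Function('t')(-2625), 7112448), -1) = Pow(Add(Add(Rational(83, 9), Mul(Rational(1, 9), -2625)), 7112448), -1) = Pow(Add(Add(Rational(83, 9), Rational(-875, 3)), 7112448), -1) = Pow(Add(Rational(-2542, 9), 7112448), -1) = Pow(Rational(64009490, 9), -1) = Rational(9, 64009490)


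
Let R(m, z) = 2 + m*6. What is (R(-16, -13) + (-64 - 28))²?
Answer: 34596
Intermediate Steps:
R(m, z) = 2 + 6*m
(R(-16, -13) + (-64 - 28))² = ((2 + 6*(-16)) + (-64 - 28))² = ((2 - 96) - 92)² = (-94 - 92)² = (-186)² = 34596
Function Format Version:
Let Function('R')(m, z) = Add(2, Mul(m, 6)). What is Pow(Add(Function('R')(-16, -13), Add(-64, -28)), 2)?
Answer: 34596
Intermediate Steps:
Function('R')(m, z) = Add(2, Mul(6, m))
Pow(Add(Function('R')(-16, -13), Add(-64, -28)), 2) = Pow(Add(Add(2, Mul(6, -16)), Add(-64, -28)), 2) = Pow(Add(Add(2, -96), -92), 2) = Pow(Add(-94, -92), 2) = Pow(-186, 2) = 34596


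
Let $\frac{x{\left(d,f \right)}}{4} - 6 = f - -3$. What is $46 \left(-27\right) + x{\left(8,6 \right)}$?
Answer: $-1182$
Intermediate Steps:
$x{\left(d,f \right)} = 36 + 4 f$ ($x{\left(d,f \right)} = 24 + 4 \left(f - -3\right) = 24 + 4 \left(f + 3\right) = 24 + 4 \left(3 + f\right) = 24 + \left(12 + 4 f\right) = 36 + 4 f$)
$46 \left(-27\right) + x{\left(8,6 \right)} = 46 \left(-27\right) + \left(36 + 4 \cdot 6\right) = -1242 + \left(36 + 24\right) = -1242 + 60 = -1182$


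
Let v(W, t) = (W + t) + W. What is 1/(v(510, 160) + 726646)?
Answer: 1/727826 ≈ 1.3740e-6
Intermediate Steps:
v(W, t) = t + 2*W
1/(v(510, 160) + 726646) = 1/((160 + 2*510) + 726646) = 1/((160 + 1020) + 726646) = 1/(1180 + 726646) = 1/727826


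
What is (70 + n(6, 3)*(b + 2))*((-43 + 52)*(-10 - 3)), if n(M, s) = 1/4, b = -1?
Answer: -32877/4 ≈ -8219.3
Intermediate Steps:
n(M, s) = ¼
(70 + n(6, 3)*(b + 2))*((-43 + 52)*(-10 - 3)) = (70 + (-1 + 2)/4)*((-43 + 52)*(-10 - 3)) = (70 + (¼)*1)*(9*(-13)) = (70 + ¼)*(-117) = (281/4)*(-117) = -32877/4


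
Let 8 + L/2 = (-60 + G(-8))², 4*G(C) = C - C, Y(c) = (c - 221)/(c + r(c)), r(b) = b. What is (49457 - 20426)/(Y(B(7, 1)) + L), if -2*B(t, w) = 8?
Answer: 232248/57697 ≈ 4.0253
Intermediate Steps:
B(t, w) = -4 (B(t, w) = -½*8 = -4)
Y(c) = (-221 + c)/(2*c) (Y(c) = (c - 221)/(c + c) = (-221 + c)/((2*c)) = (-221 + c)*(1/(2*c)) = (-221 + c)/(2*c))
G(C) = 0 (G(C) = (C - C)/4 = (¼)*0 = 0)
L = 7184 (L = -16 + 2*(-60 + 0)² = -16 + 2*(-60)² = -16 + 2*3600 = -16 + 7200 = 7184)
(49457 - 20426)/(Y(B(7, 1)) + L) = (49457 - 20426)/((½)*(-221 - 4)/(-4) + 7184) = 29031/((½)*(-¼)*(-225) + 7184) = 29031/(225/8 + 7184) = 29031/(57697/8) = 29031*(8/57697) = 232248/57697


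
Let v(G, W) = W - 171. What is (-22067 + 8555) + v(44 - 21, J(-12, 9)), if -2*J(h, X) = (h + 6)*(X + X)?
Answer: -13629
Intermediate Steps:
J(h, X) = -X*(6 + h) (J(h, X) = -(h + 6)*(X + X)/2 = -(6 + h)*2*X/2 = -X*(6 + h))
v(G, W) = -171 + W
(-22067 + 8555) + v(44 - 21, J(-12, 9)) = (-22067 + 8555) + (-171 - 1*9*(6 - 12)) = -13512 + (-171 - 1*9*(-6)) = -13512 + (-171 + 54) = -13512 - 117 = -13629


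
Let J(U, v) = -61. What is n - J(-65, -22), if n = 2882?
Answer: 2943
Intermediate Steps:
n - J(-65, -22) = 2882 - 1*(-61) = 2882 + 61 = 2943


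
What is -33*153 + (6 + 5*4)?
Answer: -5023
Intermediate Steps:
-33*153 + (6 + 5*4) = -5049 + (6 + 20) = -5049 + 26 = -5023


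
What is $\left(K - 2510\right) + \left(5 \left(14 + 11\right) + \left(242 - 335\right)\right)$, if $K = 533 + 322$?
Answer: $-1623$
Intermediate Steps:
$K = 855$
$\left(K - 2510\right) + \left(5 \left(14 + 11\right) + \left(242 - 335\right)\right) = \left(855 - 2510\right) + \left(5 \left(14 + 11\right) + \left(242 - 335\right)\right) = -1655 + \left(5 \cdot 25 - 93\right) = -1655 + \left(125 - 93\right) = -1655 + 32 = -1623$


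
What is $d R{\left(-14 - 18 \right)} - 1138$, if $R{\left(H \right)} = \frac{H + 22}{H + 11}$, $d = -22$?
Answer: $- \frac{24118}{21} \approx -1148.5$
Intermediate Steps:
$R{\left(H \right)} = \frac{22 + H}{11 + H}$
$d R{\left(-14 - 18 \right)} - 1138 = - 22 \frac{22 - 32}{11 - 32} - 1138 = - 22 \frac{1}{-21} \left(-10\right) - 1138 = - 22 \left(\left(- \frac{1}{21}\right) \left(-10\right)\right) - 1138 = \left(-22\right) \frac{10}{21} - 1138 = - \frac{220}{21} - 1138 = - \frac{24118}{21}$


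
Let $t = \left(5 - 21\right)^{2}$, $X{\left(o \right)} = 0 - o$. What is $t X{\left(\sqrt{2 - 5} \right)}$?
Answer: $- 256 i \sqrt{3} \approx - 443.4 i$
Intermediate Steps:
$X{\left(o \right)} = - o$
$t = 256$ ($t = \left(-16\right)^{2} = 256$)
$t X{\left(\sqrt{2 - 5} \right)} = 256 \left(- \sqrt{2 - 5}\right) = 256 \left(- \sqrt{-3}\right) = 256 \left(- i \sqrt{3}\right) = - 256 i \sqrt{3}$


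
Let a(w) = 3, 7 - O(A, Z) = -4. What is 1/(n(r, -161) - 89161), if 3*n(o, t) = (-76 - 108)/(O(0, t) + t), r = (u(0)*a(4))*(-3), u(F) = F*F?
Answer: -225/20061133 ≈ -1.1216e-5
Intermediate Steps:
O(A, Z) = 11 (O(A, Z) = 7 - 1*(-4) = 7 + 4 = 11)
u(F) = F²
r = 0 (r = (0²*3)*(-3) = (0*3)*(-3) = 0*(-3) = 0)
n(o, t) = -184/(3*(11 + t)) (n(o, t) = ((-76 - 108)/(11 + t))/3 = (-184/(11 + t))/3 = -184/(3*(11 + t)))
1/(n(r, -161) - 89161) = 1/(-184/(33 + 3*(-161)) - 89161) = 1/(-184/(33 - 483) - 89161) = 1/(-184/(-450) - 89161) = 1/(-184*(-1/450) - 89161) = 1/(92/225 - 89161) = 1/(-20061133/225) = -225/20061133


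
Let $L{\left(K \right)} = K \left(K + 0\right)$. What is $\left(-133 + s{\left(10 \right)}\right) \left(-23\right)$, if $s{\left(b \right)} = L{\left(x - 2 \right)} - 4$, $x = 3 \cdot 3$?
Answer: $2024$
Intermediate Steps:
$x = 9$
$L{\left(K \right)} = K^{2}$ ($L{\left(K \right)} = K K = K^{2}$)
$s{\left(b \right)} = 45$ ($s{\left(b \right)} = \left(9 - 2\right)^{2} - 4 = 7^{2} - 4 = 49 - 4 = 45$)
$\left(-133 + s{\left(10 \right)}\right) \left(-23\right) = \left(-133 + 45\right) \left(-23\right) = \left(-88\right) \left(-23\right) = 2024$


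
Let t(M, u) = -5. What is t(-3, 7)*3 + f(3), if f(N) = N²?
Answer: -6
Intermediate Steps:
t(-3, 7)*3 + f(3) = -5*3 + 3² = -15 + 9 = -6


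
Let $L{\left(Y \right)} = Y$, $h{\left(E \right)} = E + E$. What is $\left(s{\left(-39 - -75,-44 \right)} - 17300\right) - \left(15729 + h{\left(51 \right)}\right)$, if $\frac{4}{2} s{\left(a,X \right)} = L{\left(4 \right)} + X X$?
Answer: $-32161$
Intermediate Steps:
$h{\left(E \right)} = 2 E$
$s{\left(a,X \right)} = 2 + \frac{X^{2}}{2}$ ($s{\left(a,X \right)} = \frac{4 + X X}{2} = \frac{4 + X^{2}}{2} = 2 + \frac{X^{2}}{2}$)
$\left(s{\left(-39 - -75,-44 \right)} - 17300\right) - \left(15729 + h{\left(51 \right)}\right) = \left(\left(2 + \frac{\left(-44\right)^{2}}{2}\right) - 17300\right) - \left(15729 + 2 \cdot 51\right) = \left(\left(2 + \frac{1}{2} \cdot 1936\right) - 17300\right) - 15831 = \left(\left(2 + 968\right) - 17300\right) - 15831 = \left(970 - 17300\right) - 15831 = -16330 - 15831 = -32161$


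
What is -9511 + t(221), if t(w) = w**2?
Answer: 39330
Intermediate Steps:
-9511 + t(221) = -9511 + 221**2 = -9511 + 48841 = 39330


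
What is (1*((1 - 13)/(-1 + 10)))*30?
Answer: -40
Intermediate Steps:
(1*((1 - 13)/(-1 + 10)))*30 = (1*(-12/9))*30 = (1*(-12*⅑))*30 = (1*(-4/3))*30 = -4/3*30 = -40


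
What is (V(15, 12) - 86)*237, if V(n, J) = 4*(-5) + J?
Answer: -22278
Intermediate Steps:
V(n, J) = -20 + J
(V(15, 12) - 86)*237 = ((-20 + 12) - 86)*237 = (-8 - 86)*237 = -94*237 = -22278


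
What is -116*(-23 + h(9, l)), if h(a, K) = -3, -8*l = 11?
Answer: 3016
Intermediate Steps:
l = -11/8 (l = -1/8*11 = -11/8 ≈ -1.3750)
-116*(-23 + h(9, l)) = -116*(-23 - 3) = -116*(-26) = 3016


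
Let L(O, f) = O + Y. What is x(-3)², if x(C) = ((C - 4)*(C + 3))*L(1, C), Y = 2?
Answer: 0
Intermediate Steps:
L(O, f) = 2 + O (L(O, f) = O + 2 = 2 + O)
x(C) = 3*(-4 + C)*(3 + C) (x(C) = ((C - 4)*(C + 3))*(2 + 1) = ((-4 + C)*(3 + C))*3 = 3*(-4 + C)*(3 + C))
x(-3)² = (-36 - 3*(-3) + 3*(-3)²)² = (-36 + 9 + 3*9)² = (-36 + 9 + 27)² = 0² = 0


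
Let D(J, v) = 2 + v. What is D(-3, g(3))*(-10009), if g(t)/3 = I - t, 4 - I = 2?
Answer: 10009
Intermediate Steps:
I = 2 (I = 4 - 1*2 = 4 - 2 = 2)
g(t) = 6 - 3*t (g(t) = 3*(2 - t) = 6 - 3*t)
D(-3, g(3))*(-10009) = (2 + (6 - 3*3))*(-10009) = (2 + (6 - 9))*(-10009) = (2 - 3)*(-10009) = -1*(-10009) = 10009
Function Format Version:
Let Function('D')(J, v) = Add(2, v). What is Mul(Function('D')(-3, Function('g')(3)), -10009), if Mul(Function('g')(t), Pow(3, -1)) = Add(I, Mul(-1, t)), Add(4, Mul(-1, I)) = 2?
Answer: 10009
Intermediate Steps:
I = 2 (I = Add(4, Mul(-1, 2)) = Add(4, -2) = 2)
Function('g')(t) = Add(6, Mul(-3, t)) (Function('g')(t) = Mul(3, Add(2, Mul(-1, t))) = Add(6, Mul(-3, t)))
Mul(Function('D')(-3, Function('g')(3)), -10009) = Mul(Add(2, Add(6, Mul(-3, 3))), -10009) = Mul(Add(2, Add(6, -9)), -10009) = Mul(Add(2, -3), -10009) = Mul(-1, -10009) = 10009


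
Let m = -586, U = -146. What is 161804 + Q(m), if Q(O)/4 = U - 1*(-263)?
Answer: 162272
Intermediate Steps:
Q(O) = 468 (Q(O) = 4*(-146 - 1*(-263)) = 4*(-146 + 263) = 4*117 = 468)
161804 + Q(m) = 161804 + 468 = 162272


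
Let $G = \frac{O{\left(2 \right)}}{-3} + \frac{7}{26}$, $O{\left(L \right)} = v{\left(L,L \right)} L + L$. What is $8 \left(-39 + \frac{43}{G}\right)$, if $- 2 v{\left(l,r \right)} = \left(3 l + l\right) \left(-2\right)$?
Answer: $- \frac{55432}{149} \approx -372.03$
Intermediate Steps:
$v{\left(l,r \right)} = 4 l$ ($v{\left(l,r \right)} = - \frac{\left(3 l + l\right) \left(-2\right)}{2} = - \frac{4 l \left(-2\right)}{2} = - \frac{\left(-8\right) l}{2} = 4 l$)
$O{\left(L \right)} = L + 4 L^{2}$ ($O{\left(L \right)} = 4 L L + L = 4 L^{2} + L = L + 4 L^{2}$)
$G = - \frac{149}{26}$ ($G = \frac{2 \left(1 + 4 \cdot 2\right)}{-3} + \frac{7}{26} = 2 \left(1 + 8\right) \left(- \frac{1}{3}\right) + 7 \cdot \frac{1}{26} = 2 \cdot 9 \left(- \frac{1}{3}\right) + \frac{7}{26} = 18 \left(- \frac{1}{3}\right) + \frac{7}{26} = -6 + \frac{7}{26} = - \frac{149}{26} \approx -5.7308$)
$8 \left(-39 + \frac{43}{G}\right) = 8 \left(-39 + \frac{43}{- \frac{149}{26}}\right) = 8 \left(-39 + 43 \left(- \frac{26}{149}\right)\right) = 8 \left(-39 - \frac{1118}{149}\right) = 8 \left(- \frac{6929}{149}\right) = - \frac{55432}{149}$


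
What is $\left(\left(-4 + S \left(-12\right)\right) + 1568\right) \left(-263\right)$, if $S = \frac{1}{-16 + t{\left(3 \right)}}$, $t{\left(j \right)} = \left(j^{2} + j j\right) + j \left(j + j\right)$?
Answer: $- \frac{2055871}{5} \approx -4.1117 \cdot 10^{5}$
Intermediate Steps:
$t{\left(j \right)} = 4 j^{2}$ ($t{\left(j \right)} = \left(j^{2} + j^{2}\right) + j 2 j = 2 j^{2} + 2 j^{2} = 4 j^{2}$)
$S = \frac{1}{20}$ ($S = \frac{1}{-16 + 4 \cdot 3^{2}} = \frac{1}{-16 + 4 \cdot 9} = \frac{1}{-16 + 36} = \frac{1}{20} \approx 0.05$)
$\left(\left(-4 + S \left(-12\right)\right) + 1568\right) \left(-263\right) = \left(\left(-4 + \frac{1}{20} \left(-12\right)\right) + 1568\right) \left(-263\right) = \left(\left(-4 - \frac{3}{5}\right) + 1568\right) \left(-263\right) = \left(- \frac{23}{5} + 1568\right) \left(-263\right) = \frac{7817}{5} \left(-263\right) = - \frac{2055871}{5}$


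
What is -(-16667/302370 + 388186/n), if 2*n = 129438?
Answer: -38765709749/6523028010 ≈ -5.9429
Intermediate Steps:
n = 64719 (n = (½)*129438 = 64719)
-(-16667/302370 + 388186/n) = -(-16667/302370 + 388186/64719) = -1*38765709749/6523028010 = -38765709749/6523028010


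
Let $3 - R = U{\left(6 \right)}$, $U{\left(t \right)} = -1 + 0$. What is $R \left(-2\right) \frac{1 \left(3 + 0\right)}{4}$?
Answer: $-6$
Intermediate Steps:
$U{\left(t \right)} = -1$
$R = 4$ ($R = 3 - -1 = 3 + 1 = 4$)
$R \left(-2\right) \frac{1 \left(3 + 0\right)}{4} = 4 \left(-2\right) \frac{1 \left(3 + 0\right)}{4} = - 8 \cdot 1 \cdot 3 \cdot \frac{1}{4} = - 8 \cdot 3 \cdot \frac{1}{4} = \left(-8\right) \frac{3}{4} = -6$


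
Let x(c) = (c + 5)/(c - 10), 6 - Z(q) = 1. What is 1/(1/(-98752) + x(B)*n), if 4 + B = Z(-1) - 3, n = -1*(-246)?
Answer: -98752/6073249 ≈ -0.016260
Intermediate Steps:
Z(q) = 5 (Z(q) = 6 - 1*1 = 6 - 1 = 5)
n = 246
B = -2 (B = -4 + (5 - 3) = -4 + 2 = -2)
x(c) = (5 + c)/(-10 + c)
1/(1/(-98752) + x(B)*n) = 1/(1/(-98752) + ((5 - 2)/(-10 - 2))*246) = 1/(-1/98752 + (3/(-12))*246) = 1/(-1/98752 - 1/12*3*246) = 1/(-1/98752 - ¼*246) = 1/(-1/98752 - 123/2) = 1/(-6073249/98752) = -98752/6073249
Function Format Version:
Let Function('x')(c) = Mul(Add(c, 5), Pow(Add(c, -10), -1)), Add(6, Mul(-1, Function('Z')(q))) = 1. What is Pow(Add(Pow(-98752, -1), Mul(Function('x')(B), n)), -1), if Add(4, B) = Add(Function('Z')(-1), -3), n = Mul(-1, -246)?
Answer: Rational(-98752, 6073249) ≈ -0.016260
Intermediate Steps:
Function('Z')(q) = 5 (Function('Z')(q) = Add(6, Mul(-1, 1)) = Add(6, -1) = 5)
n = 246
B = -2 (B = Add(-4, Add(5, -3)) = Add(-4, 2) = -2)
Function('x')(c) = Mul(Pow(Add(-10, c), -1), Add(5, c)) (Function('x')(c) = Mul(Add(5, c), Pow(Add(-10, c), -1)) = Mul(Pow(Add(-10, c), -1), Add(5, c)))
Pow(Add(Pow(-98752, -1), Mul(Function('x')(B), n)), -1) = Pow(Add(Pow(-98752, -1), Mul(Mul(Pow(Add(-10, -2), -1), Add(5, -2)), 246)), -1) = Pow(Add(Rational(-1, 98752), Mul(Mul(Pow(-12, -1), 3), 246)), -1) = Pow(Add(Rational(-1, 98752), Mul(Mul(Rational(-1, 12), 3), 246)), -1) = Pow(Add(Rational(-1, 98752), Mul(Rational(-1, 4), 246)), -1) = Pow(Add(Rational(-1, 98752), Rational(-123, 2)), -1) = Pow(Rational(-6073249, 98752), -1) = Rational(-98752, 6073249)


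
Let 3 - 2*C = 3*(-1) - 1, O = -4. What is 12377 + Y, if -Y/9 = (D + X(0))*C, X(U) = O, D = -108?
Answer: 15905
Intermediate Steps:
X(U) = -4
C = 7/2 (C = 3/2 - (3*(-1) - 1)/2 = 3/2 - (-3 - 1)/2 = 3/2 - ½*(-4) = 3/2 + 2 = 7/2 ≈ 3.5000)
Y = 3528 (Y = -9*(-108 - 4)*7/2 = -(-1008)*7/2 = -9*(-392) = 3528)
12377 + Y = 12377 + 3528 = 15905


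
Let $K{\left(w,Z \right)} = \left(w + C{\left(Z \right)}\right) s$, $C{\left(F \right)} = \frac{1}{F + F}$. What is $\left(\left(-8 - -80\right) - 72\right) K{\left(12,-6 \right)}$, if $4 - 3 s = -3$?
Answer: $0$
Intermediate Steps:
$C{\left(F \right)} = \frac{1}{2 F}$
$s = \frac{7}{3}$ ($s = \frac{4}{3} - -1 = \frac{4}{3} + 1 = \frac{7}{3} \approx 2.3333$)
$K{\left(w,Z \right)} = \frac{7 w}{3} + \frac{7}{6 Z}$ ($K{\left(w,Z \right)} = \left(w + \frac{1}{2 Z}\right) \frac{7}{3} = \frac{7 w}{3} + \frac{7}{6 Z}$)
$\left(\left(-8 - -80\right) - 72\right) K{\left(12,-6 \right)} = \left(\left(-8 - -80\right) - 72\right) \frac{7 \left(1 + 2 \left(-6\right) 12\right)}{6 \left(-6\right)} = \left(\left(-8 + 80\right) - 72\right) \frac{7}{6} \left(- \frac{1}{6}\right) \left(1 - 144\right) = \left(72 - 72\right) \frac{7}{6} \left(- \frac{1}{6}\right) \left(-143\right) = 0 \cdot \frac{1001}{36} = 0$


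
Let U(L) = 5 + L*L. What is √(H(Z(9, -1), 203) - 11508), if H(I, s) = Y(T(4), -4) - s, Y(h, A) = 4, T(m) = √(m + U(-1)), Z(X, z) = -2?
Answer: I*√11707 ≈ 108.2*I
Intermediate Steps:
U(L) = 5 + L²
T(m) = √(6 + m) (T(m) = √(m + (5 + (-1)²)) = √(m + (5 + 1)) = √(m + 6) = √(6 + m))
H(I, s) = 4 - s
√(H(Z(9, -1), 203) - 11508) = √((4 - 1*203) - 11508) = √((4 - 203) - 11508) = √(-199 - 11508) = √(-11707) = I*√11707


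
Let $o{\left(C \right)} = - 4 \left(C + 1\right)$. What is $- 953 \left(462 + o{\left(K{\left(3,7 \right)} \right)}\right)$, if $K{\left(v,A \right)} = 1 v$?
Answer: $-425038$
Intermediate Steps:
$K{\left(v,A \right)} = v$
$o{\left(C \right)} = -4 - 4 C$ ($o{\left(C \right)} = - 4 \left(1 + C\right) = -4 - 4 C$)
$- 953 \left(462 + o{\left(K{\left(3,7 \right)} \right)}\right) = - 953 \left(462 - 16\right) = \left(-953\right) 446 = -425038$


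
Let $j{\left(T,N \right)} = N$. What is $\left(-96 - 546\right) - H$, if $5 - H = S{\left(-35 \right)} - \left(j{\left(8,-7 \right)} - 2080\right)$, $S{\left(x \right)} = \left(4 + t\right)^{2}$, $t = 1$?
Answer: $1465$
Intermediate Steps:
$S{\left(x \right)} = 25$ ($S{\left(x \right)} = \left(4 + 1\right)^{2} = 5^{2} = 25$)
$H = -2107$ ($H = 5 - \left(25 - \left(-7 - 2080\right)\right) = 5 - \left(25 - -2087\right) = 5 - \left(25 + 2087\right) = 5 - 2112 = -2107$)
$\left(-96 - 546\right) - H = \left(-96 - 546\right) - -2107 = \left(-96 - 546\right) + 2107 = -642 + 2107 = 1465$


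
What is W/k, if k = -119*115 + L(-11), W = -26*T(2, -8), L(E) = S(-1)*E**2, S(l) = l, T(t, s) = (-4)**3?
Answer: -64/531 ≈ -0.12053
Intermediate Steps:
T(t, s) = -64
L(E) = -E**2
W = 1664 (W = -26*(-64) = 1664)
k = -13806 (k = -119*115 - 1*(-11)**2 = -13685 - 1*121 = -13685 - 121 = -13806)
W/k = 1664/(-13806) = 1664*(-1/13806) = -64/531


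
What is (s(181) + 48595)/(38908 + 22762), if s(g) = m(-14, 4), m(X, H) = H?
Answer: 48599/61670 ≈ 0.78805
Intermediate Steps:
s(g) = 4
(s(181) + 48595)/(38908 + 22762) = (4 + 48595)/(38908 + 22762) = 48599/61670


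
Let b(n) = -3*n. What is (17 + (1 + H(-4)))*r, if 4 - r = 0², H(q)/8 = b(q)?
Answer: 456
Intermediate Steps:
H(q) = -24*q (H(q) = 8*(-3*q) = -24*q)
r = 4 (r = 4 - 1*0² = 4 - 1*0 = 4 + 0 = 4)
(17 + (1 + H(-4)))*r = (17 + (1 - 24*(-4)))*4 = (17 + (1 + 96))*4 = (17 + 97)*4 = 114*4 = 456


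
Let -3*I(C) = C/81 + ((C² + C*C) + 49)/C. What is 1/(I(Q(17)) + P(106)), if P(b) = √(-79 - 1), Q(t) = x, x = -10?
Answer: 49253670/883224361 - 23619600*I*√5/883224361 ≈ 0.055766 - 0.059798*I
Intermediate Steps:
Q(t) = -10
I(C) = -C/243 - (49 + 2*C²)/(3*C) (I(C) = -(C/81 + ((C² + C*C) + 49)/C)/3 = -(C*(1/81) + ((C² + C²) + 49)/C)/3 = -(C/81 + (2*C² + 49)/C)/3 = -(C/81 + (49 + 2*C²)/C)/3 = -C/243 - (49 + 2*C²)/(3*C))
P(b) = 4*I*√5 (P(b) = √(-80) = 4*I*√5)
1/(I(Q(17)) + P(106)) = 1/((1/243)*(-3969 - 163*(-10)²)/(-10) + 4*I*√5) = 1/((1/243)*(-⅒)*(-3969 - 163*100) + 4*I*√5) = 1/((1/243)*(-⅒)*(-3969 - 16300) + 4*I*√5) = 1/((1/243)*(-⅒)*(-20269) + 4*I*√5) = 1/(20269/2430 + 4*I*√5)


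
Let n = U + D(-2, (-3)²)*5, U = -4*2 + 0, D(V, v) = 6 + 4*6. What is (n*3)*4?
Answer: 1704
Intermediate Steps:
D(V, v) = 30 (D(V, v) = 6 + 24 = 30)
U = -8 (U = -8 + 0 = -8)
n = 142 (n = -8 + 30*5 = -8 + 150 = 142)
(n*3)*4 = (142*3)*4 = 426*4 = 1704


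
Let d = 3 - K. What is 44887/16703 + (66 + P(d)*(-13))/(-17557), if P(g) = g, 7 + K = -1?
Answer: 789367190/293254571 ≈ 2.6917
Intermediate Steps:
K = -8 (K = -7 - 1 = -8)
d = 11 (d = 3 - 1*(-8) = 3 + 8 = 11)
44887/16703 + (66 + P(d)*(-13))/(-17557) = 44887/16703 + (66 + 11*(-13))/(-17557) = 44887*(1/16703) + (66 - 143)*(-1/17557) = 44887/16703 - 77*(-1/17557) = 44887/16703 + 77/17557 = 789367190/293254571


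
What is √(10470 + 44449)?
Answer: √54919 ≈ 234.35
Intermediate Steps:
√(10470 + 44449) = √54919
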